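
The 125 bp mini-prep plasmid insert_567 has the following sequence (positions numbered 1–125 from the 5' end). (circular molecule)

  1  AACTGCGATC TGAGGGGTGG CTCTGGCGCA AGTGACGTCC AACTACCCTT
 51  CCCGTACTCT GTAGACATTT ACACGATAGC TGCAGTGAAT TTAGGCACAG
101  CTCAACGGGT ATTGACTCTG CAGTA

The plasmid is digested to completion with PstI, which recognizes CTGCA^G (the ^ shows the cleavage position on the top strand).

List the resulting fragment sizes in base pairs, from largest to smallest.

PstI sites (CTGCAG) start at positions 80, 118.
PstI cuts after base 5 of each site (before the last base), so after positions 84, 122.
Circular molecule, 2 cuts → 2 fragments:
  85–122 → 38 bp
  123–125 then 1–84 → 3 + 84 = 87 bp
Sorted largest to smallest: 87, 38 bp.

87, 38 bp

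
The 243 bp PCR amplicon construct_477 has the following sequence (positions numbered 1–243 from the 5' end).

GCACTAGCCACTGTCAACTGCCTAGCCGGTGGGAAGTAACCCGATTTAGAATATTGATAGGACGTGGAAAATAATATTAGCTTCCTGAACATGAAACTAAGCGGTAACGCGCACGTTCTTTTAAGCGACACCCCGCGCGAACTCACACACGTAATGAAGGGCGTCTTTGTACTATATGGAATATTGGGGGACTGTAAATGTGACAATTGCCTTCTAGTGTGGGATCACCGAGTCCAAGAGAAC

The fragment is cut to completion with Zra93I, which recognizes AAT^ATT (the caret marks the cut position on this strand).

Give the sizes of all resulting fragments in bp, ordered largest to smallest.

107, 61, 52, 23 bp

Zra93I sites (AATATT) start at positions 50, 73, 180.
Zra93I cuts after base 3 of each site, so after positions 52, 75, 182.
Linear molecule, 3 cuts → 4 fragments:
  1–52 → 52 bp
  53–75 → 23 bp
  76–182 → 107 bp
  183–243 → 61 bp
Sorted largest to smallest: 107, 61, 52, 23 bp.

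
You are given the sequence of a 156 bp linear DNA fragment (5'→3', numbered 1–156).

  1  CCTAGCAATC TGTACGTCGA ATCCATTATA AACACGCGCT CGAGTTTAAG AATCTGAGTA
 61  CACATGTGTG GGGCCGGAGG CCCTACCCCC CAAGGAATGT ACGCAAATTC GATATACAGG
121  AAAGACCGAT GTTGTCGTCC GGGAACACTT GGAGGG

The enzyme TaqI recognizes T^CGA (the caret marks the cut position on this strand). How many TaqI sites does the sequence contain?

3

TCGA occurs starting at positions 17, 40, 109.
TaqI cuts at 3 sites.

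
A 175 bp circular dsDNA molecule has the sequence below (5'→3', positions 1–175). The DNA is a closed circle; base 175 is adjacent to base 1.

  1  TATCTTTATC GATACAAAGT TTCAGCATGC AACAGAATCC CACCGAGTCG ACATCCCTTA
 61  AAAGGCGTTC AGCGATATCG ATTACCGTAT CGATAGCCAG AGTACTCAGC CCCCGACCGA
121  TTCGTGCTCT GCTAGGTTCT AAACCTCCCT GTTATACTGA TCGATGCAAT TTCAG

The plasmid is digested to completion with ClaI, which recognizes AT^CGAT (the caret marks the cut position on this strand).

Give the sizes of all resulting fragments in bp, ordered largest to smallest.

ClaI sites (ATCGAT) start at positions 8, 77, 89, 160.
ClaI cuts after base 2 of each site, so after positions 9, 78, 90, 161.
Circular molecule, 4 cuts → 4 fragments:
  10–78 → 69 bp
  79–90 → 12 bp
  91–161 → 71 bp
  162–175 then 1–9 → 14 + 9 = 23 bp
Sorted largest to smallest: 71, 69, 23, 12 bp.

71, 69, 23, 12 bp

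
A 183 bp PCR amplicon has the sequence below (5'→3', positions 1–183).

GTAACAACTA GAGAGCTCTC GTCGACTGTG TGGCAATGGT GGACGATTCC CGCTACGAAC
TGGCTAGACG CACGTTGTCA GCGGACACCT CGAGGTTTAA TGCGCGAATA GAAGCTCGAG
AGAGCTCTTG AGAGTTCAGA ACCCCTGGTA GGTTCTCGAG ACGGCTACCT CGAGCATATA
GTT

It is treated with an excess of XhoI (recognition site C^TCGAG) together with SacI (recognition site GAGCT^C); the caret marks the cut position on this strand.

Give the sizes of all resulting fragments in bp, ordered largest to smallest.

72, 29, 26, 17, 14, 14, 11 bp

XhoI sites (CTCGAG) start at positions 89, 115, 155, 169.
XhoI cuts after the first base of each site, so after positions 89, 115, 155, 169.
SacI sites (GAGCTC) start at positions 13, 122.
SacI cuts after base 5 of each site (before the last base), so after positions 17, 126.
Combined cut positions: 17, 89, 115, 126, 155, 169.
Linear molecule, 6 cuts → 7 fragments:
  1–17 → 17 bp
  18–89 → 72 bp
  90–115 → 26 bp
  116–126 → 11 bp
  127–155 → 29 bp
  156–169 → 14 bp
  170–183 → 14 bp
Sorted largest to smallest: 72, 29, 26, 17, 14, 14, 11 bp.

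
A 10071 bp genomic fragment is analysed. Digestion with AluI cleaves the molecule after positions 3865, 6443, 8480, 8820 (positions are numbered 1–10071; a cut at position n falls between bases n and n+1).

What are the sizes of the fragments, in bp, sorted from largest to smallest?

Linear molecule, 4 cuts → 5 fragments:
  3865 − 0 = 3865 bp
  6443 − 3865 = 2578 bp
  8480 − 6443 = 2037 bp
  8820 − 8480 = 340 bp
  10071 − 8820 = 1251 bp
Sorted largest to smallest: 3865, 2578, 2037, 1251, 340 bp.

3865, 2578, 2037, 1251, 340 bp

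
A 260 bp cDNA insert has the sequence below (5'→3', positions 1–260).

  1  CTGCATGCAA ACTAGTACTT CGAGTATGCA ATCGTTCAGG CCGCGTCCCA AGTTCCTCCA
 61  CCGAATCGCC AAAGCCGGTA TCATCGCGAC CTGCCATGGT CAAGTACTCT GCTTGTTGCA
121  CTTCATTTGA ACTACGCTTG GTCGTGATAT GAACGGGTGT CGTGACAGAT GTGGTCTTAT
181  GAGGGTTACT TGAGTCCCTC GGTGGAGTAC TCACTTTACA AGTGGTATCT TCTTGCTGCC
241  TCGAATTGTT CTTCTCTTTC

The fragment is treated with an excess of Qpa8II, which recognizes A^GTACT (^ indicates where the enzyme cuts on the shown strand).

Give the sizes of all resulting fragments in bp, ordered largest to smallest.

103, 89, 54, 14 bp

Qpa8II sites (AGTACT) start at positions 14, 103, 206.
Qpa8II cuts after the first base of each site, so after positions 14, 103, 206.
Linear molecule, 3 cuts → 4 fragments:
  1–14 → 14 bp
  15–103 → 89 bp
  104–206 → 103 bp
  207–260 → 54 bp
Sorted largest to smallest: 103, 89, 54, 14 bp.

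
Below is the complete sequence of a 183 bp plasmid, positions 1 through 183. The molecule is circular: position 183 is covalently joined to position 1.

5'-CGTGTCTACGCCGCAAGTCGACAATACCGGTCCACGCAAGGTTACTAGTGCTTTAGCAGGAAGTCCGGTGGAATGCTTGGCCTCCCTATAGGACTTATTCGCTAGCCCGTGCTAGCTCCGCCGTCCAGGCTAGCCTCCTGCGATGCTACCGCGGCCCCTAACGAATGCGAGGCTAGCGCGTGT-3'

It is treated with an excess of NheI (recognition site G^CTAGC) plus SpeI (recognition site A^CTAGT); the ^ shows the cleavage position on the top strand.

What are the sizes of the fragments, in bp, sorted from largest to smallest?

NheI sites (GCTAGC) start at positions 101, 111, 129, 172.
NheI cuts after the first base of each site, so after positions 101, 111, 129, 172.
The SpeI site (ACTAGT) starts at position 44.
SpeI cuts after the first base of each site, so after position 44.
Combined cut positions: 44, 101, 111, 129, 172.
Circular molecule, 5 cuts → 5 fragments:
  45–101 → 57 bp
  102–111 → 10 bp
  112–129 → 18 bp
  130–172 → 43 bp
  173–183 then 1–44 → 11 + 44 = 55 bp
Sorted largest to smallest: 57, 55, 43, 18, 10 bp.

57, 55, 43, 18, 10 bp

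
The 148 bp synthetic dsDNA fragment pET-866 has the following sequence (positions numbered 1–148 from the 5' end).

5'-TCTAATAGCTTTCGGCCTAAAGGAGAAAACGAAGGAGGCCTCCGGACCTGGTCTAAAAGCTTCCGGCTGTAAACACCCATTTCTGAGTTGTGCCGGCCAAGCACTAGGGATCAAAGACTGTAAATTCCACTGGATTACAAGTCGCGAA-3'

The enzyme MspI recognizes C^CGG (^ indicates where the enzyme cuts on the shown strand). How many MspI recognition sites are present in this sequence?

CCGG occurs starting at positions 42, 63, 93.
MspI cuts at 3 sites.

3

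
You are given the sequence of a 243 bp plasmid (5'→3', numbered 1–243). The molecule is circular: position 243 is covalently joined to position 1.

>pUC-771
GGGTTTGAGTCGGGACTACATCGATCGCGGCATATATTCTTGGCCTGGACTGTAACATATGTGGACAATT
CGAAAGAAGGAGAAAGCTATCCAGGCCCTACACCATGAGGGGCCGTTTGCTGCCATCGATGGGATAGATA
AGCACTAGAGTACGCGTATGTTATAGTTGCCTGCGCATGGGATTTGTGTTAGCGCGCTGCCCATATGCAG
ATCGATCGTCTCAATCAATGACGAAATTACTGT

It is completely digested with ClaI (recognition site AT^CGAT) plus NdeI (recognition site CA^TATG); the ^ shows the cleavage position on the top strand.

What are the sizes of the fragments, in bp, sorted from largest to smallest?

ClaI sites (ATCGAT) start at positions 20, 125, 211.
ClaI cuts after base 2 of each site, so after positions 21, 126, 212.
NdeI sites (CATATG) start at positions 56, 202.
NdeI cuts after base 2 of each site, so after positions 57, 203.
Combined cut positions: 21, 57, 126, 203, 212.
Circular molecule, 5 cuts → 5 fragments:
  22–57 → 36 bp
  58–126 → 69 bp
  127–203 → 77 bp
  204–212 → 9 bp
  213–243 then 1–21 → 31 + 21 = 52 bp
Sorted largest to smallest: 77, 69, 52, 36, 9 bp.

77, 69, 52, 36, 9 bp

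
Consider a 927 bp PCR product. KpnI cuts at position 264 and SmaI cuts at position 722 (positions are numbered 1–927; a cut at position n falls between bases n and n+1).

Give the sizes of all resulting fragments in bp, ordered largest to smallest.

458, 264, 205 bp

Combined cut positions (sorted): 264, 722.
Linear molecule, 2 cuts → 3 fragments:
  264 − 0 = 264 bp
  722 − 264 = 458 bp
  927 − 722 = 205 bp
Sorted largest to smallest: 458, 264, 205 bp.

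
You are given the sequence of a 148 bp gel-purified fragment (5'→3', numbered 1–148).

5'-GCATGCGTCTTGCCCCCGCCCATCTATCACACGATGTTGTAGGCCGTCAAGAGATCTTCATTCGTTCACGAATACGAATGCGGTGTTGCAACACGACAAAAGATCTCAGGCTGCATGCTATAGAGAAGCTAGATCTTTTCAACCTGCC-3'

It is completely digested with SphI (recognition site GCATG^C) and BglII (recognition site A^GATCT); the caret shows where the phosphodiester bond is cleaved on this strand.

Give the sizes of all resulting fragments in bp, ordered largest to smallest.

49, 47, 17, 16, 14, 5 bp

SphI sites (GCATGC) start at positions 1, 113.
SphI cuts after base 5 of each site (before the last base), so after positions 5, 117.
BglII sites (AGATCT) start at positions 52, 101, 131.
BglII cuts after the first base of each site, so after positions 52, 101, 131.
Combined cut positions: 5, 52, 101, 117, 131.
Linear molecule, 5 cuts → 6 fragments:
  1–5 → 5 bp
  6–52 → 47 bp
  53–101 → 49 bp
  102–117 → 16 bp
  118–131 → 14 bp
  132–148 → 17 bp
Sorted largest to smallest: 49, 47, 17, 16, 14, 5 bp.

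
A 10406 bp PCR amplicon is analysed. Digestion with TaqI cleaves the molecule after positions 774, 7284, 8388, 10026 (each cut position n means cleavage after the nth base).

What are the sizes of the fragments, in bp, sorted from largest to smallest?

6510, 1638, 1104, 774, 380 bp

Linear molecule, 4 cuts → 5 fragments:
  774 − 0 = 774 bp
  7284 − 774 = 6510 bp
  8388 − 7284 = 1104 bp
  10026 − 8388 = 1638 bp
  10406 − 10026 = 380 bp
Sorted largest to smallest: 6510, 1638, 1104, 774, 380 bp.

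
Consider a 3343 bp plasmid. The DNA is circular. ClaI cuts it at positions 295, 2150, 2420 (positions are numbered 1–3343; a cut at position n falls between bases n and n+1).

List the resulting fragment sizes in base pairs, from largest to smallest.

Circular molecule, 3 cuts → 3 fragments:
  2150 − 295 = 1855 bp
  2420 − 2150 = 270 bp
  wrap: 3343 − 2420 + 295 = 1218 bp
Sorted largest to smallest: 1855, 1218, 270 bp.

1855, 1218, 270 bp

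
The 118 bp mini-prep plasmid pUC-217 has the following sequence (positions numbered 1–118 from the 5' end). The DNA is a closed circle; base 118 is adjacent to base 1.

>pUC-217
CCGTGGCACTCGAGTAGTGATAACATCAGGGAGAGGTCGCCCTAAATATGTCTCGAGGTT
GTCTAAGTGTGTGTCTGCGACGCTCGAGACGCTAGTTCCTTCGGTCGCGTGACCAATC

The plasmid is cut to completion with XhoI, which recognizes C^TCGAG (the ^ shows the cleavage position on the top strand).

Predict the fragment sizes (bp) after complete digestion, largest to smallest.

XhoI sites (CTCGAG) start at positions 9, 52, 83.
XhoI cuts after the first base of each site, so after positions 9, 52, 83.
Circular molecule, 3 cuts → 3 fragments:
  10–52 → 43 bp
  53–83 → 31 bp
  84–118 then 1–9 → 35 + 9 = 44 bp
Sorted largest to smallest: 44, 43, 31 bp.

44, 43, 31 bp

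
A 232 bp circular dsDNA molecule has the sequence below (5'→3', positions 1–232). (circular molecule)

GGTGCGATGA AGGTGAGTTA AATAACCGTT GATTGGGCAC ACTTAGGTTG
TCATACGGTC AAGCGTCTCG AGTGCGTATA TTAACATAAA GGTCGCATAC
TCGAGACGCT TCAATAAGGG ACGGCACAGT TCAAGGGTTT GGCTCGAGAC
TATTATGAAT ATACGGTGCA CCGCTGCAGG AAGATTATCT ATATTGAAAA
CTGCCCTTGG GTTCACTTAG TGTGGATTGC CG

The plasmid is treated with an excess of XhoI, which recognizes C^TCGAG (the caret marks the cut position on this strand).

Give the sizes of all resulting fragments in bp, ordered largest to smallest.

XhoI sites (CTCGAG) start at positions 67, 100, 143.
XhoI cuts after the first base of each site, so after positions 67, 100, 143.
Circular molecule, 3 cuts → 3 fragments:
  68–100 → 33 bp
  101–143 → 43 bp
  144–232 then 1–67 → 89 + 67 = 156 bp
Sorted largest to smallest: 156, 43, 33 bp.

156, 43, 33 bp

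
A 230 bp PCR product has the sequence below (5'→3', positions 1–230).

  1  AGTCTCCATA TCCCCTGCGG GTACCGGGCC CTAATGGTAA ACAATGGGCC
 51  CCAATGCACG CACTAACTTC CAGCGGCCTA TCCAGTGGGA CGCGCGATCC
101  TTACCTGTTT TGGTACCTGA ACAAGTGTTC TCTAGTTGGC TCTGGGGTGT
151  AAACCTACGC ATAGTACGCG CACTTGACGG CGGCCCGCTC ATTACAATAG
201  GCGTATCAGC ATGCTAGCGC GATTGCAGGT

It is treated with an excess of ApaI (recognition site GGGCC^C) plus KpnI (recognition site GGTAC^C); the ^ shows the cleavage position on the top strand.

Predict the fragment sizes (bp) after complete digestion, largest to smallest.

ApaI sites (GGGCCC) start at positions 26, 46.
ApaI cuts after base 5 of each site (before the last base), so after positions 30, 50.
KpnI sites (GGTACC) start at positions 20, 112.
KpnI cuts after base 5 of each site (before the last base), so after positions 24, 116.
Combined cut positions: 24, 30, 50, 116.
Linear molecule, 4 cuts → 5 fragments:
  1–24 → 24 bp
  25–30 → 6 bp
  31–50 → 20 bp
  51–116 → 66 bp
  117–230 → 114 bp
Sorted largest to smallest: 114, 66, 24, 20, 6 bp.

114, 66, 24, 20, 6 bp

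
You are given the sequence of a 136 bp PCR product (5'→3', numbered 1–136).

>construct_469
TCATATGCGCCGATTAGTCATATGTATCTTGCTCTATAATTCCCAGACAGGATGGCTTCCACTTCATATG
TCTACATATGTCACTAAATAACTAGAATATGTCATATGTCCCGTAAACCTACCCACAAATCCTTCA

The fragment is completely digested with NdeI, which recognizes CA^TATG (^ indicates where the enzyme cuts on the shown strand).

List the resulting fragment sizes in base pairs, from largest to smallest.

NdeI sites (CATATG) start at positions 2, 19, 65, 75, 103.
NdeI cuts after base 2 of each site, so after positions 3, 20, 66, 76, 104.
Linear molecule, 5 cuts → 6 fragments:
  1–3 → 3 bp
  4–20 → 17 bp
  21–66 → 46 bp
  67–76 → 10 bp
  77–104 → 28 bp
  105–136 → 32 bp
Sorted largest to smallest: 46, 32, 28, 17, 10, 3 bp.

46, 32, 28, 17, 10, 3 bp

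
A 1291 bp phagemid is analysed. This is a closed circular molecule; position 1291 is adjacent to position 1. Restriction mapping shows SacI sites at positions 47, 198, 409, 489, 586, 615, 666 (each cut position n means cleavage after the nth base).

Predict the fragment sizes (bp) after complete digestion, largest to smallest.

Circular molecule, 7 cuts → 7 fragments:
  198 − 47 = 151 bp
  409 − 198 = 211 bp
  489 − 409 = 80 bp
  586 − 489 = 97 bp
  615 − 586 = 29 bp
  666 − 615 = 51 bp
  wrap: 1291 − 666 + 47 = 672 bp
Sorted largest to smallest: 672, 211, 151, 97, 80, 51, 29 bp.

672, 211, 151, 97, 80, 51, 29 bp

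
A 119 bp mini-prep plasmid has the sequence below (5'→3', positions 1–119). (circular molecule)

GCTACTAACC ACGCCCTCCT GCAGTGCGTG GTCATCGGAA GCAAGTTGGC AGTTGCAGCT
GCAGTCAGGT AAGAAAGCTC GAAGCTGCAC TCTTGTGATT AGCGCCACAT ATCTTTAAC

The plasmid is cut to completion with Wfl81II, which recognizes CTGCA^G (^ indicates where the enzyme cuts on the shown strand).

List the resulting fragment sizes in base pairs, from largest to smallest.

Wfl81II sites (CTGCAG) start at positions 19, 59.
Wfl81II cuts after base 5 of each site (before the last base), so after positions 23, 63.
Circular molecule, 2 cuts → 2 fragments:
  24–63 → 40 bp
  64–119 then 1–23 → 56 + 23 = 79 bp
Sorted largest to smallest: 79, 40 bp.

79, 40 bp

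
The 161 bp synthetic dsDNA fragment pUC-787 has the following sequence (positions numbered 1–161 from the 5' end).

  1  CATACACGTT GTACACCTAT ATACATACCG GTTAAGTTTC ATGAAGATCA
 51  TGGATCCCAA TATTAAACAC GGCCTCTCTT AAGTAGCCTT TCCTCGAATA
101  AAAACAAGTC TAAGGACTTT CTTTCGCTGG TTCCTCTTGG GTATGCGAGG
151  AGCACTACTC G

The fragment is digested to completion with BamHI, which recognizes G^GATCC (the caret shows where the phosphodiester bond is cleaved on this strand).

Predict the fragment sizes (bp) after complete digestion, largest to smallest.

109, 52 bp

The BamHI site (GGATCC) starts at position 52.
BamHI cuts after the first base of each site, so after position 52.
Linear molecule, 1 cut → 2 fragments:
  1–52 → 52 bp
  53–161 → 109 bp
Sorted largest to smallest: 109, 52 bp.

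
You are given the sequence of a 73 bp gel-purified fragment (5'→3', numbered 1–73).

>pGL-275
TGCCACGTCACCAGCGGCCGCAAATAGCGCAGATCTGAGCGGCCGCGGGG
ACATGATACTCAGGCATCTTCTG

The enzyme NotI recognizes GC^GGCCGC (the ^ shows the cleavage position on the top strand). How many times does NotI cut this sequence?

GCGGCCGC occurs starting at positions 14, 39.
NotI cuts at 2 sites.

2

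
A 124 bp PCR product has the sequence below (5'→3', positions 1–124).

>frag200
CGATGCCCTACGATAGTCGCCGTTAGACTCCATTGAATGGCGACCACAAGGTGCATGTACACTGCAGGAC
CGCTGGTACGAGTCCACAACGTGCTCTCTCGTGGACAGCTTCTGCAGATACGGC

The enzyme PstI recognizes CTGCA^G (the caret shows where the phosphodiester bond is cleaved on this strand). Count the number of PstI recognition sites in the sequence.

2

CTGCAG occurs starting at positions 62, 112.
PstI cuts at 2 sites.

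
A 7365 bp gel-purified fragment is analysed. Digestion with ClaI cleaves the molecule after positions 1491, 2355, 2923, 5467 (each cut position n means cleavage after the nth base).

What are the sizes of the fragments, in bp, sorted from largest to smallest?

2544, 1898, 1491, 864, 568 bp

Linear molecule, 4 cuts → 5 fragments:
  1491 − 0 = 1491 bp
  2355 − 1491 = 864 bp
  2923 − 2355 = 568 bp
  5467 − 2923 = 2544 bp
  7365 − 5467 = 1898 bp
Sorted largest to smallest: 2544, 1898, 1491, 864, 568 bp.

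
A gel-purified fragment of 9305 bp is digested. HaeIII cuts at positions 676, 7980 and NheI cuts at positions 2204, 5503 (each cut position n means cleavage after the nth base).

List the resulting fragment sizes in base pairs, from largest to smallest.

3299, 2477, 1528, 1325, 676 bp

Combined cut positions (sorted): 676, 2204, 5503, 7980.
Linear molecule, 4 cuts → 5 fragments:
  676 − 0 = 676 bp
  2204 − 676 = 1528 bp
  5503 − 2204 = 3299 bp
  7980 − 5503 = 2477 bp
  9305 − 7980 = 1325 bp
Sorted largest to smallest: 3299, 2477, 1528, 1325, 676 bp.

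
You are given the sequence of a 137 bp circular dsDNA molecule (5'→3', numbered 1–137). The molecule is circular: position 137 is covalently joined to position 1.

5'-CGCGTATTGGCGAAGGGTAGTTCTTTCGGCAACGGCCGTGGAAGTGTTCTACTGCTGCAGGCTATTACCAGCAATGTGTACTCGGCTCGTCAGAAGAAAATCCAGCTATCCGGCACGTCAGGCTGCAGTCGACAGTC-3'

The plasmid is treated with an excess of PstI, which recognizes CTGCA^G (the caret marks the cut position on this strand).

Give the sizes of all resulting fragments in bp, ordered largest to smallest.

PstI sites (CTGCAG) start at positions 55, 123.
PstI cuts after base 5 of each site (before the last base), so after positions 59, 127.
Circular molecule, 2 cuts → 2 fragments:
  60–127 → 68 bp
  128–137 then 1–59 → 10 + 59 = 69 bp
Sorted largest to smallest: 69, 68 bp.

69, 68 bp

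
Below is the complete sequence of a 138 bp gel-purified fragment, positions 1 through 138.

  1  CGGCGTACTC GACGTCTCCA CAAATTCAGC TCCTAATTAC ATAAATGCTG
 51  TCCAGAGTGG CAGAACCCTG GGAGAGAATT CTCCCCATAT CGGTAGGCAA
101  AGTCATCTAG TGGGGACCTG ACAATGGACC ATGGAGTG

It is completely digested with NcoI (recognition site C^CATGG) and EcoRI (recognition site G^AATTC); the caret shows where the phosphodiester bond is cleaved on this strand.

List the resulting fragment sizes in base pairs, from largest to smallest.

76, 53, 9 bp

The NcoI site (CCATGG) starts at position 129.
NcoI cuts after the first base of each site, so after position 129.
The EcoRI site (GAATTC) starts at position 76.
EcoRI cuts after the first base of each site, so after position 76.
Combined cut positions: 76, 129.
Linear molecule, 2 cuts → 3 fragments:
  1–76 → 76 bp
  77–129 → 53 bp
  130–138 → 9 bp
Sorted largest to smallest: 76, 53, 9 bp.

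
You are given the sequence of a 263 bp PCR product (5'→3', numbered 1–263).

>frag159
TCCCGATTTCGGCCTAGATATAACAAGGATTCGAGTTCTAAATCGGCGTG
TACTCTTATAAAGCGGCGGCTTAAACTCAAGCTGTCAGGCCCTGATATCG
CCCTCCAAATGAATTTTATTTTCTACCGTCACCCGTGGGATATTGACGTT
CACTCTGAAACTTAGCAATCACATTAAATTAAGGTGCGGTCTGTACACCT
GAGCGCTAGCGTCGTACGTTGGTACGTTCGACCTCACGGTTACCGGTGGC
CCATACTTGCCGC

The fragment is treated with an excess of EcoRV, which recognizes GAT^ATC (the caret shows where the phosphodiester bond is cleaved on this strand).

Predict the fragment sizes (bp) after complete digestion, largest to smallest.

167, 96 bp

The EcoRV site (GATATC) starts at position 94.
EcoRV cuts after base 3 of each site, so after position 96.
Linear molecule, 1 cut → 2 fragments:
  1–96 → 96 bp
  97–263 → 167 bp
Sorted largest to smallest: 167, 96 bp.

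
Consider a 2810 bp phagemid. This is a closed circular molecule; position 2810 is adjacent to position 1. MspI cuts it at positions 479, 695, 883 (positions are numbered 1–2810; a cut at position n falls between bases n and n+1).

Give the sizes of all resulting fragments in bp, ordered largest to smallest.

2406, 216, 188 bp

Circular molecule, 3 cuts → 3 fragments:
  695 − 479 = 216 bp
  883 − 695 = 188 bp
  wrap: 2810 − 883 + 479 = 2406 bp
Sorted largest to smallest: 2406, 216, 188 bp.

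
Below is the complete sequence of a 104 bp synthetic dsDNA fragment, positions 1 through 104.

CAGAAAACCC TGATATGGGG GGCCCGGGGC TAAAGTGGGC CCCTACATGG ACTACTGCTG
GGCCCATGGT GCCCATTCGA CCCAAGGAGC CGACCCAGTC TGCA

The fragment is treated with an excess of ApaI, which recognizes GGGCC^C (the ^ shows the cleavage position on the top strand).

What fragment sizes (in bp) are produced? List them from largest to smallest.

40, 24, 23, 17 bp

ApaI sites (GGGCCC) start at positions 20, 37, 60.
ApaI cuts after base 5 of each site (before the last base), so after positions 24, 41, 64.
Linear molecule, 3 cuts → 4 fragments:
  1–24 → 24 bp
  25–41 → 17 bp
  42–64 → 23 bp
  65–104 → 40 bp
Sorted largest to smallest: 40, 24, 23, 17 bp.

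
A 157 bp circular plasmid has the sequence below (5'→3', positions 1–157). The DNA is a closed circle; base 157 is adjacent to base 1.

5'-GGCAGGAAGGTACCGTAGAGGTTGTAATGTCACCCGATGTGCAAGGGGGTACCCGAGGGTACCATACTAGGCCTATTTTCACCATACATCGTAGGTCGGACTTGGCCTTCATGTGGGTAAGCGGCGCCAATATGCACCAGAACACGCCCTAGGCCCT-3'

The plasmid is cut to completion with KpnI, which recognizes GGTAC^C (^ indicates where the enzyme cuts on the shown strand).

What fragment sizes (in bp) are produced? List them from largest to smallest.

KpnI sites (GGTACC) start at positions 9, 48, 58.
KpnI cuts after base 5 of each site (before the last base), so after positions 13, 52, 62.
Circular molecule, 3 cuts → 3 fragments:
  14–52 → 39 bp
  53–62 → 10 bp
  63–157 then 1–13 → 95 + 13 = 108 bp
Sorted largest to smallest: 108, 39, 10 bp.

108, 39, 10 bp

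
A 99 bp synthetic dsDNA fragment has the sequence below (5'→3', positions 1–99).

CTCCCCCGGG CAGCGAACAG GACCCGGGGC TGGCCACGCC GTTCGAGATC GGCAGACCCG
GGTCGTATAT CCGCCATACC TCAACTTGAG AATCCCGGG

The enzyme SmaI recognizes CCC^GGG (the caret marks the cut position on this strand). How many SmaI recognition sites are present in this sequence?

CCCGGG occurs starting at positions 5, 23, 57, 94.
SmaI cuts at 4 sites.

4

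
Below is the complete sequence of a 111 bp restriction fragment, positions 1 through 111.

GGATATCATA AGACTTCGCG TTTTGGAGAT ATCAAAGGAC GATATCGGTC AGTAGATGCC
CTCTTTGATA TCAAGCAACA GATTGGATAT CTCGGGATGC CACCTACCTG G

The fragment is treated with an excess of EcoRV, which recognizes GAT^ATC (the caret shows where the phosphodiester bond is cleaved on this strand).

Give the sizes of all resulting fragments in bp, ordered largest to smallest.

26, 26, 23, 19, 13, 4 bp

EcoRV sites (GATATC) start at positions 2, 28, 41, 67, 86.
EcoRV cuts after base 3 of each site, so after positions 4, 30, 43, 69, 88.
Linear molecule, 5 cuts → 6 fragments:
  1–4 → 4 bp
  5–30 → 26 bp
  31–43 → 13 bp
  44–69 → 26 bp
  70–88 → 19 bp
  89–111 → 23 bp
Sorted largest to smallest: 26, 26, 23, 19, 13, 4 bp.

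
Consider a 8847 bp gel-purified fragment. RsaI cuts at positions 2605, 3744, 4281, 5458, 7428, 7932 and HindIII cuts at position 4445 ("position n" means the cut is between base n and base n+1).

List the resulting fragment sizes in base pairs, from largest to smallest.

2605, 1970, 1139, 1013, 915, 537, 504, 164 bp

Combined cut positions (sorted): 2605, 3744, 4281, 4445, 5458, 7428, 7932.
Linear molecule, 7 cuts → 8 fragments:
  2605 − 0 = 2605 bp
  3744 − 2605 = 1139 bp
  4281 − 3744 = 537 bp
  4445 − 4281 = 164 bp
  5458 − 4445 = 1013 bp
  7428 − 5458 = 1970 bp
  7932 − 7428 = 504 bp
  8847 − 7932 = 915 bp
Sorted largest to smallest: 2605, 1970, 1139, 1013, 915, 537, 504, 164 bp.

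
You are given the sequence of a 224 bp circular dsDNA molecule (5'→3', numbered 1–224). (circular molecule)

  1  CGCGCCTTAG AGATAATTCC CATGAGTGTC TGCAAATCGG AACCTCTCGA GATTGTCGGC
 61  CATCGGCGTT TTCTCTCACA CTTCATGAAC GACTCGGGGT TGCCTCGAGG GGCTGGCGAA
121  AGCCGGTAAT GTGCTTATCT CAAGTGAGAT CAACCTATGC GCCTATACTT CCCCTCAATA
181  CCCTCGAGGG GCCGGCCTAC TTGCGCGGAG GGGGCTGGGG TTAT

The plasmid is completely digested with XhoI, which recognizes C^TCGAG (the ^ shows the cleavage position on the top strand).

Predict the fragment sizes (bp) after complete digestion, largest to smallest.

87, 79, 58 bp

XhoI sites (CTCGAG) start at positions 46, 104, 183.
XhoI cuts after the first base of each site, so after positions 46, 104, 183.
Circular molecule, 3 cuts → 3 fragments:
  47–104 → 58 bp
  105–183 → 79 bp
  184–224 then 1–46 → 41 + 46 = 87 bp
Sorted largest to smallest: 87, 79, 58 bp.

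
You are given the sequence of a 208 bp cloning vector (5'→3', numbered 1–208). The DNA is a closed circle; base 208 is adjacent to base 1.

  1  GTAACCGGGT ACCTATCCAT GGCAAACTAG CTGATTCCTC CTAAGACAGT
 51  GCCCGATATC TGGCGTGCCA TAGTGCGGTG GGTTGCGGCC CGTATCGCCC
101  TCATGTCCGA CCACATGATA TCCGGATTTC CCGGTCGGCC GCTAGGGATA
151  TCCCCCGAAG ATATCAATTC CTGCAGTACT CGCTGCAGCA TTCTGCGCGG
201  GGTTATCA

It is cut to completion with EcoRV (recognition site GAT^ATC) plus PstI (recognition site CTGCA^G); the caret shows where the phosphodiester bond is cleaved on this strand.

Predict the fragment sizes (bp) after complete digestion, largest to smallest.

78, 62, 30, 13, 13, 12 bp

EcoRV sites (GATATC) start at positions 55, 117, 147, 160.
EcoRV cuts after base 3 of each site, so after positions 57, 119, 149, 162.
PstI sites (CTGCAG) start at positions 171, 183.
PstI cuts after base 5 of each site (before the last base), so after positions 175, 187.
Combined cut positions: 57, 119, 149, 162, 175, 187.
Circular molecule, 6 cuts → 6 fragments:
  58–119 → 62 bp
  120–149 → 30 bp
  150–162 → 13 bp
  163–175 → 13 bp
  176–187 → 12 bp
  188–208 then 1–57 → 21 + 57 = 78 bp
Sorted largest to smallest: 78, 62, 30, 13, 13, 12 bp.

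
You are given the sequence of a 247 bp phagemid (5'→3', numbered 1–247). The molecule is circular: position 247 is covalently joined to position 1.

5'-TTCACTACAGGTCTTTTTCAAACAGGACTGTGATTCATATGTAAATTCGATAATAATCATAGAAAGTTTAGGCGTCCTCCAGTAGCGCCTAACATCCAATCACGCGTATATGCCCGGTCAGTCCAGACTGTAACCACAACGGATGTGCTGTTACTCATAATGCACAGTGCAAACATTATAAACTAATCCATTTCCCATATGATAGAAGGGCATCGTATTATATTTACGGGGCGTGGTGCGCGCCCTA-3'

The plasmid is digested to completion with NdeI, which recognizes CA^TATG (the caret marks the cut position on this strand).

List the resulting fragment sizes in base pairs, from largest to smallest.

NdeI sites (CATATG) start at positions 36, 196.
NdeI cuts after base 2 of each site, so after positions 37, 197.
Circular molecule, 2 cuts → 2 fragments:
  38–197 → 160 bp
  198–247 then 1–37 → 50 + 37 = 87 bp
Sorted largest to smallest: 160, 87 bp.

160, 87 bp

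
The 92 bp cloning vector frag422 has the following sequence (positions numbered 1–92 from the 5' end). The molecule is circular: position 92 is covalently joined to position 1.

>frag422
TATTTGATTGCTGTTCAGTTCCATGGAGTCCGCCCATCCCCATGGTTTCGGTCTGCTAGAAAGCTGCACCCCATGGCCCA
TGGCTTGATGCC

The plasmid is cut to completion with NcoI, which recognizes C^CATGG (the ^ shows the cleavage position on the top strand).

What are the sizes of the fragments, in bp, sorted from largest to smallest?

35, 31, 19, 7 bp

NcoI sites (CCATGG) start at positions 21, 40, 71, 78.
NcoI cuts after the first base of each site, so after positions 21, 40, 71, 78.
Circular molecule, 4 cuts → 4 fragments:
  22–40 → 19 bp
  41–71 → 31 bp
  72–78 → 7 bp
  79–92 then 1–21 → 14 + 21 = 35 bp
Sorted largest to smallest: 35, 31, 19, 7 bp.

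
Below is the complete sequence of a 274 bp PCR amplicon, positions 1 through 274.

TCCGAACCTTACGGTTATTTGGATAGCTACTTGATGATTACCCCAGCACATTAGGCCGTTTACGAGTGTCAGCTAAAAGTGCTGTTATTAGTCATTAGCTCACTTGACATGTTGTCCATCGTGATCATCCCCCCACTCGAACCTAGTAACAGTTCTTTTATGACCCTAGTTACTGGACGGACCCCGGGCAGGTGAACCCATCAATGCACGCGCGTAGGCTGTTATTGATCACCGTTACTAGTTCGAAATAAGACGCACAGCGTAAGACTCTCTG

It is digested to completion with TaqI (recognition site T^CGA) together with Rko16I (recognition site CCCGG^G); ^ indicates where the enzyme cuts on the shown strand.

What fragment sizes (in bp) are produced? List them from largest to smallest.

TaqI sites (TCGA) start at positions 137, 243.
TaqI cuts after the first base of each site, so after positions 137, 243.
The Rko16I site (CCCGGG) starts at position 183.
Rko16I cuts after base 5 of each site (before the last base), so after position 187.
Combined cut positions: 137, 187, 243.
Linear molecule, 3 cuts → 4 fragments:
  1–137 → 137 bp
  138–187 → 50 bp
  188–243 → 56 bp
  244–274 → 31 bp
Sorted largest to smallest: 137, 56, 50, 31 bp.

137, 56, 50, 31 bp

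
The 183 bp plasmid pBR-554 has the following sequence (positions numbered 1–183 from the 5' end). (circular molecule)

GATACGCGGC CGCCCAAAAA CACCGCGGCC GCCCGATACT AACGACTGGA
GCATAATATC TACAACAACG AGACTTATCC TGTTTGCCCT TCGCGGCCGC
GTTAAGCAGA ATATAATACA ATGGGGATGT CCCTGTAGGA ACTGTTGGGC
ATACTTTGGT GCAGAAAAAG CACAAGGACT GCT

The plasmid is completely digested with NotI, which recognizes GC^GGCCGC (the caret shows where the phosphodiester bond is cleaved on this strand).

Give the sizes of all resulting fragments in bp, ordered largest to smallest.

NotI sites (GCGGCCGC) start at positions 6, 25, 93.
NotI cuts after base 2 of each site, so after positions 7, 26, 94.
Circular molecule, 3 cuts → 3 fragments:
  8–26 → 19 bp
  27–94 → 68 bp
  95–183 then 1–7 → 89 + 7 = 96 bp
Sorted largest to smallest: 96, 68, 19 bp.

96, 68, 19 bp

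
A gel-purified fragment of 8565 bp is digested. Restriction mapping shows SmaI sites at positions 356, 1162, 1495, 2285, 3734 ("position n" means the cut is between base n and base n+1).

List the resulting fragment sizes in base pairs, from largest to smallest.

Linear molecule, 5 cuts → 6 fragments:
  356 − 0 = 356 bp
  1162 − 356 = 806 bp
  1495 − 1162 = 333 bp
  2285 − 1495 = 790 bp
  3734 − 2285 = 1449 bp
  8565 − 3734 = 4831 bp
Sorted largest to smallest: 4831, 1449, 806, 790, 356, 333 bp.

4831, 1449, 806, 790, 356, 333 bp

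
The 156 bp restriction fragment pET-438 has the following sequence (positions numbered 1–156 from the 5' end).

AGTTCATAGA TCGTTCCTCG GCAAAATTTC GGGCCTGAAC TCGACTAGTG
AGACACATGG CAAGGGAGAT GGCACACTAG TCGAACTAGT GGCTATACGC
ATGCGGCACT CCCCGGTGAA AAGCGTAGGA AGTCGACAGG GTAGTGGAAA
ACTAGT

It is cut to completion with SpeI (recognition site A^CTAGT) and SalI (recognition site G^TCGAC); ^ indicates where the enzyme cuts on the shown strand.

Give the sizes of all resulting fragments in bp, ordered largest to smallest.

47, 44, 32, 19, 9, 5 bp

SpeI sites (ACTAGT) start at positions 44, 76, 85, 151.
SpeI cuts after the first base of each site, so after positions 44, 76, 85, 151.
The SalI site (GTCGAC) starts at position 132.
SalI cuts after the first base of each site, so after position 132.
Combined cut positions: 44, 76, 85, 132, 151.
Linear molecule, 5 cuts → 6 fragments:
  1–44 → 44 bp
  45–76 → 32 bp
  77–85 → 9 bp
  86–132 → 47 bp
  133–151 → 19 bp
  152–156 → 5 bp
Sorted largest to smallest: 47, 44, 32, 19, 9, 5 bp.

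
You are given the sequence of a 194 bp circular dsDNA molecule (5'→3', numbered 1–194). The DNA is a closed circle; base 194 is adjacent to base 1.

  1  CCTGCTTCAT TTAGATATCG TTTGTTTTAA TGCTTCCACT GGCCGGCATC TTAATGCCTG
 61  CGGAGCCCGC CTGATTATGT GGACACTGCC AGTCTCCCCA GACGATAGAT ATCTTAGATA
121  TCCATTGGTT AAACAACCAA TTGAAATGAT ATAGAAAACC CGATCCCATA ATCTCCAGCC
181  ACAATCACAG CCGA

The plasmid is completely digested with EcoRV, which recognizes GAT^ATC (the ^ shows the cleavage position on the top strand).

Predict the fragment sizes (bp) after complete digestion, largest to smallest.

EcoRV sites (GATATC) start at positions 14, 108, 117.
EcoRV cuts after base 3 of each site, so after positions 16, 110, 119.
Circular molecule, 3 cuts → 3 fragments:
  17–110 → 94 bp
  111–119 → 9 bp
  120–194 then 1–16 → 75 + 16 = 91 bp
Sorted largest to smallest: 94, 91, 9 bp.

94, 91, 9 bp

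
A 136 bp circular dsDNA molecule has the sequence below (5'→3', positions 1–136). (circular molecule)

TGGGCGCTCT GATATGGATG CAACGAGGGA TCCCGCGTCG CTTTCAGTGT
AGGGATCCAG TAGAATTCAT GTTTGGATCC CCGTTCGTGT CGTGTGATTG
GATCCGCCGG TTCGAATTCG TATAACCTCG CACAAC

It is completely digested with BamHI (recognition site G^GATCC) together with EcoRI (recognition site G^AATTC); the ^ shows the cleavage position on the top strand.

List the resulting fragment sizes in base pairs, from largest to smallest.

BamHI sites (GGATCC) start at positions 28, 53, 75, 100.
BamHI cuts after the first base of each site, so after positions 28, 53, 75, 100.
EcoRI sites (GAATTC) start at positions 63, 114.
EcoRI cuts after the first base of each site, so after positions 63, 114.
Combined cut positions: 28, 53, 63, 75, 100, 114.
Circular molecule, 6 cuts → 6 fragments:
  29–53 → 25 bp
  54–63 → 10 bp
  64–75 → 12 bp
  76–100 → 25 bp
  101–114 → 14 bp
  115–136 then 1–28 → 22 + 28 = 50 bp
Sorted largest to smallest: 50, 25, 25, 14, 12, 10 bp.

50, 25, 25, 14, 12, 10 bp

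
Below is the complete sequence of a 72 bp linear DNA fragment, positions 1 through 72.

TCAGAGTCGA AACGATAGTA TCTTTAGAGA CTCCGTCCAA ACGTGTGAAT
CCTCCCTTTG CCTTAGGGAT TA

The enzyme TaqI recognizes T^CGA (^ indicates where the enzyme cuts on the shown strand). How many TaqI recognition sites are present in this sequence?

1

TCGA occurs starting at position 7.
TaqI cuts at 1 site.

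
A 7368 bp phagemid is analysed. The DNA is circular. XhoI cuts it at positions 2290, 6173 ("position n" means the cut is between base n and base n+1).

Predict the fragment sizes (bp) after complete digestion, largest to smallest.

Circular molecule, 2 cuts → 2 fragments:
  6173 − 2290 = 3883 bp
  wrap: 7368 − 6173 + 2290 = 3485 bp
Sorted largest to smallest: 3883, 3485 bp.

3883, 3485 bp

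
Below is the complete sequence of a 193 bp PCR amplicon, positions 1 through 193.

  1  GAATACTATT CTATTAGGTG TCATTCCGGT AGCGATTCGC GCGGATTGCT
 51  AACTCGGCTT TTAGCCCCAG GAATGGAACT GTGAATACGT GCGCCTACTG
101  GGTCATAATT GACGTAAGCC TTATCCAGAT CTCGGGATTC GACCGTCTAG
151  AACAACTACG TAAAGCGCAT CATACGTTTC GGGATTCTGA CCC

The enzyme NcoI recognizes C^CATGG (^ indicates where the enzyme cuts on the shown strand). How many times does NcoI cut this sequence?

0

No occurrence of CCATGG is present in the sequence.
NcoI does not cut: 0 sites.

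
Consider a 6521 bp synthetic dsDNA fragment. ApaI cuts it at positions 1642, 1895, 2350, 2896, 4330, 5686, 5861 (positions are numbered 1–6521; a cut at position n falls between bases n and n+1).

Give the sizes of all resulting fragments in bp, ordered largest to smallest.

Linear molecule, 7 cuts → 8 fragments:
  1642 − 0 = 1642 bp
  1895 − 1642 = 253 bp
  2350 − 1895 = 455 bp
  2896 − 2350 = 546 bp
  4330 − 2896 = 1434 bp
  5686 − 4330 = 1356 bp
  5861 − 5686 = 175 bp
  6521 − 5861 = 660 bp
Sorted largest to smallest: 1642, 1434, 1356, 660, 546, 455, 253, 175 bp.

1642, 1434, 1356, 660, 546, 455, 253, 175 bp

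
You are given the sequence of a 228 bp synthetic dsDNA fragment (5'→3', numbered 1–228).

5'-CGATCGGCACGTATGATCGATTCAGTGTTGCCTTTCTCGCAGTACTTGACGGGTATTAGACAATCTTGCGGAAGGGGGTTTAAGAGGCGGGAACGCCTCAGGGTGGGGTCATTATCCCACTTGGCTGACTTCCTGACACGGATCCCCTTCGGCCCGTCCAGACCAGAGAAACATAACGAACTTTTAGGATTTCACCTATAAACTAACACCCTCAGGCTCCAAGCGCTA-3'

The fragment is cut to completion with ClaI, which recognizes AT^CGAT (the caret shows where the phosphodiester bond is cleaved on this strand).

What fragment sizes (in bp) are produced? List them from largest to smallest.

211, 17 bp

The ClaI site (ATCGAT) starts at position 16.
ClaI cuts after base 2 of each site, so after position 17.
Linear molecule, 1 cut → 2 fragments:
  1–17 → 17 bp
  18–228 → 211 bp
Sorted largest to smallest: 211, 17 bp.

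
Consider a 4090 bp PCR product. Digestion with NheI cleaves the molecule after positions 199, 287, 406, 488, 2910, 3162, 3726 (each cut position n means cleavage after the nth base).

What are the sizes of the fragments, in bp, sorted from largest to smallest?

2422, 564, 364, 252, 199, 119, 88, 82 bp

Linear molecule, 7 cuts → 8 fragments:
  199 − 0 = 199 bp
  287 − 199 = 88 bp
  406 − 287 = 119 bp
  488 − 406 = 82 bp
  2910 − 488 = 2422 bp
  3162 − 2910 = 252 bp
  3726 − 3162 = 564 bp
  4090 − 3726 = 364 bp
Sorted largest to smallest: 2422, 564, 364, 252, 199, 119, 88, 82 bp.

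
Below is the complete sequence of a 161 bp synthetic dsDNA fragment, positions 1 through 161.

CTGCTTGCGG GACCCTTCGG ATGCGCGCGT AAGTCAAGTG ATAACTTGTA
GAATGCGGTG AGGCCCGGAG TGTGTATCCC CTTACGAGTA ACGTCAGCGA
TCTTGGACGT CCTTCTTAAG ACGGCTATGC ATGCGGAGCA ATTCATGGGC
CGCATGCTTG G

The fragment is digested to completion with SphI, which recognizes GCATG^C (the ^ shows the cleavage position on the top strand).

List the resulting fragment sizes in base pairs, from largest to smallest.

133, 23, 5 bp

SphI sites (GCATGC) start at positions 129, 152.
SphI cuts after base 5 of each site (before the last base), so after positions 133, 156.
Linear molecule, 2 cuts → 3 fragments:
  1–133 → 133 bp
  134–156 → 23 bp
  157–161 → 5 bp
Sorted largest to smallest: 133, 23, 5 bp.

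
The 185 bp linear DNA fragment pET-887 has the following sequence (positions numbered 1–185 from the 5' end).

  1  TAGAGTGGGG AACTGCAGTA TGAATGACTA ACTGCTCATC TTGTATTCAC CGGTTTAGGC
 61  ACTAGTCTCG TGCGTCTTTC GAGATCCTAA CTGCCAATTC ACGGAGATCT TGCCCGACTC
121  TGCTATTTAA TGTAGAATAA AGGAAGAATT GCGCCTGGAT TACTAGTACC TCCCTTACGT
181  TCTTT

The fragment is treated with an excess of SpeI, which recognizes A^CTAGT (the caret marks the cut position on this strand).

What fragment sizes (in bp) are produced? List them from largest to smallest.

SpeI sites (ACTAGT) start at positions 61, 162.
SpeI cuts after the first base of each site, so after positions 61, 162.
Linear molecule, 2 cuts → 3 fragments:
  1–61 → 61 bp
  62–162 → 101 bp
  163–185 → 23 bp
Sorted largest to smallest: 101, 61, 23 bp.

101, 61, 23 bp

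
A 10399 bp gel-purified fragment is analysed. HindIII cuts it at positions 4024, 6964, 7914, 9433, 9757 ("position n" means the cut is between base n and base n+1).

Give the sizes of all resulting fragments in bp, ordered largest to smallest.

Linear molecule, 5 cuts → 6 fragments:
  4024 − 0 = 4024 bp
  6964 − 4024 = 2940 bp
  7914 − 6964 = 950 bp
  9433 − 7914 = 1519 bp
  9757 − 9433 = 324 bp
  10399 − 9757 = 642 bp
Sorted largest to smallest: 4024, 2940, 1519, 950, 642, 324 bp.

4024, 2940, 1519, 950, 642, 324 bp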